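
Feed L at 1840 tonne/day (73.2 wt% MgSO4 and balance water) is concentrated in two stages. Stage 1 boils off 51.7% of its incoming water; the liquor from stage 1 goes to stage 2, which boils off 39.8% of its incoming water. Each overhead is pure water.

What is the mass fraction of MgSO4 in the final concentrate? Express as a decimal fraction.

0.904

water in feed = 1840×0.268 = 493.12 tonne/day.
After stage 1: water left = (1−0.517)×493.12 = 238.18; stream total = 1585.1 tonne/day.
After stage 2: water left = (1−0.398)×238.18 = 143.38; final concentrate = 1490.3 tonne/day.
MgSO4 fraction = 1346.9/1490.3 = 0.904.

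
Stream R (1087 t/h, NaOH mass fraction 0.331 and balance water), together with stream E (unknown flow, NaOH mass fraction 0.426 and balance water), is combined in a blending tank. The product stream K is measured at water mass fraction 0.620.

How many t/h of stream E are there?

Let E be the unknown flow. Total out = 1087 + E.
water balance: 727.2 + 0.574·E = 0.620·(1087 + E)
(0.574 − 0.620)·E = 0.620×1087 − 727.2 = -53.263
E = -53.263 / -0.046 = 1157.9 t/h

1158 t/h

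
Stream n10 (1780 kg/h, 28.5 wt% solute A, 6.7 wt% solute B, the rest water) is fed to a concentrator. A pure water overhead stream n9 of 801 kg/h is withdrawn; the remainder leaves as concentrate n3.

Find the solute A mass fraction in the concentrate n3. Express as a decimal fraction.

solute A is not removed: 1780×0.285 = 507.3 kg/h of solute A enters n3.
Concentrate = 1780 − 801 = 979 kg/h.
Mass fraction = 507.3/979 = 0.518.

0.518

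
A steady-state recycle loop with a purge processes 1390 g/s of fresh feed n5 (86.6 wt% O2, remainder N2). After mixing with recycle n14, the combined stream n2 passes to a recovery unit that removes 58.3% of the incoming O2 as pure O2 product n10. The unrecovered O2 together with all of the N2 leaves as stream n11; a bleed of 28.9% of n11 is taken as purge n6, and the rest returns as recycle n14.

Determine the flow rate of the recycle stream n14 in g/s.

965.5 g/s

N2 enters only via n5 and leaves only via the purge: 1390×0.134 = 0.289×(N2 in n11), and the recovery unit passes all N2, so N2 in n2 = N2 in n11 = 644.5 g/s.
O2 in n2: m_A = 1390×0.866 + (1−0.289)·(1−0.583)·m_A, so m_A = 1203.7/0.7035 = 1711 g/s.
n11 = (1−0.583)×1711 + 644.5 = 1358 g/s.
Recycle n14 = (1−0.289)×1358 = 965.54 g/s.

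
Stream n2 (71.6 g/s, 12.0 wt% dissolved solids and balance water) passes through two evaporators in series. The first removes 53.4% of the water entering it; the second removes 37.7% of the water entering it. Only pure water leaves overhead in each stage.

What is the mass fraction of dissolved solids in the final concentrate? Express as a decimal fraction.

water in feed = 71.6×0.880 = 63.008 g/s.
After stage 1: water left = (1−0.534)×63.008 = 29.362; stream total = 37.954 g/s.
After stage 2: water left = (1−0.377)×29.362 = 18.292; final concentrate = 26.884 g/s.
dissolved solids fraction = 8.592/26.884 = 0.320.

0.320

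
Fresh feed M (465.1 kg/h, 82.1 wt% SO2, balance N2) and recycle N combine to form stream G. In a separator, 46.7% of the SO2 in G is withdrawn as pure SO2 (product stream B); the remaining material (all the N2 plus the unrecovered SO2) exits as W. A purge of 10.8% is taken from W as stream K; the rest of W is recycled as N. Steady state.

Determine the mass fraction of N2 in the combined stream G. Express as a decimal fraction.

N2 enters only via M and leaves only via the purge: 465.1×0.179 = 0.108×(N2 in W), and the separator passes all N2, so N2 in G = N2 in W = 770.86 kg/h.
SO2 in G: m_A = 465.1×0.821 + (1−0.108)·(1−0.467)·m_A, so m_A = 381.85/0.5246 = 727.93 kg/h.
G = 727.93 + 770.86 = 1498.8 kg/h.
N2 fraction in G = 770.86/1498.8 = 0.514.

0.514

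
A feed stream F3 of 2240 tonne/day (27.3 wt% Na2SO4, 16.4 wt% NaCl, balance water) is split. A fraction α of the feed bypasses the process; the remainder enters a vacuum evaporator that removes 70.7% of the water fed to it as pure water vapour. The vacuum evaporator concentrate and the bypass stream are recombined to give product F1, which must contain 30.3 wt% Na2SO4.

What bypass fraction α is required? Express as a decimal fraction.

All 2240×0.273 = 611.52 tonne/day of Na2SO4 reaches F1, so F1 = 611.52/0.303 = 2018.2 tonne/day and vapour = 221.78 tonne/day.
The evaporator receives (1−α)·2240 of feed at 0.563 water and removes 0.707 of that water:
0.707×0.563×(1−α)×2240 = 221.78
(1−α) = 221.78/891.61 = 0.2487;  α = 0.7513.

0.751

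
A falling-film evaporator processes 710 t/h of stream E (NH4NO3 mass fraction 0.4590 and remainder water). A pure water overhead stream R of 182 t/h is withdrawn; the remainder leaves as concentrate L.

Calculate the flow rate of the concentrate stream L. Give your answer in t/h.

528 t/h

Concentrate = 710 − 182 = 528 t/h.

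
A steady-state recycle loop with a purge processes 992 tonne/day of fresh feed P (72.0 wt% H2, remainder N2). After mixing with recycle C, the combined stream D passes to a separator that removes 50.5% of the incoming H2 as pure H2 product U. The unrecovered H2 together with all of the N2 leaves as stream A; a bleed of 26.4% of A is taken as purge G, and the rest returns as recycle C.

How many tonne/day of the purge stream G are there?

N2 enters only via P and leaves only via the purge: 992×0.280 = 0.264×(N2 in A), and the separator passes all N2, so N2 in D = N2 in A = 1052.1 tonne/day.
H2 in D: m_A = 992×0.720 + (1−0.264)·(1−0.505)·m_A, so m_A = 714.24/0.6357 = 1123.6 tonne/day.
A = (1−0.505)×1123.6 + 1052.1 = 1608.3 tonne/day.
Purge G = 0.264×1608.3 = 424.59 tonne/day.

424.6 tonne/day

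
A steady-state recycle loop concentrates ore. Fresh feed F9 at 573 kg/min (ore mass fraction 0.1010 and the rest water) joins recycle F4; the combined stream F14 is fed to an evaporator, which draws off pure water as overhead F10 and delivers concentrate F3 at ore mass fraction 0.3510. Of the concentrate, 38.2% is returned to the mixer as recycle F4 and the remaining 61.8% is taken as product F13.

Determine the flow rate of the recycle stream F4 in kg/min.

Overall ore balance (none leaves overhead): ore in fresh feed = ore in product, i.e. 573×0.101 = (1−0.382)·F3·0.351.
F3 = 57.873/(0.351×0.618) = 266.8 kg/min.
Recycle F4 = 0.382×266.8 = 101.92 kg/min.

101.9 kg/min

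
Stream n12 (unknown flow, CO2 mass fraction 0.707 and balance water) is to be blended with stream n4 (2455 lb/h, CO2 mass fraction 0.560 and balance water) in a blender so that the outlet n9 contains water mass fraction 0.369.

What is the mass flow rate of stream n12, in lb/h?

Let n12 be the unknown flow. Total out = 2455 + n12.
water balance: 1080.2 + 0.293·n12 = 0.369·(2455 + n12)
(0.293 − 0.369)·n12 = 0.369×2455 − 1080.2 = -174.31
n12 = -174.31 / -0.076 = 2293.5 lb/h

2293 lb/h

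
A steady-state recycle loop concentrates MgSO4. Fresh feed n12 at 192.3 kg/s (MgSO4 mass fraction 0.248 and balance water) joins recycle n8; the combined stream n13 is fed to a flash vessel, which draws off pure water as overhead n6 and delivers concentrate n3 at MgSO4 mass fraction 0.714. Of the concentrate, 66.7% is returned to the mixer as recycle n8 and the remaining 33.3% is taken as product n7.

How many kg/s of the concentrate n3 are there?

Overall MgSO4 balance (none leaves overhead): MgSO4 in fresh feed = MgSO4 in product, i.e. 192.3×0.248 = (1−0.667)·n3·0.714.
n3 = 47.69/(0.714×0.333) = 200.58 kg/s.

200.6 kg/s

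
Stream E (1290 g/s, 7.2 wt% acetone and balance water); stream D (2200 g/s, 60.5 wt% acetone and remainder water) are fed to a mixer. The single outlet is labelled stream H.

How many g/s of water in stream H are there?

2066 g/s

water out = water in = 1290×0.928 + 2200×0.395 = 2066.1 g/s.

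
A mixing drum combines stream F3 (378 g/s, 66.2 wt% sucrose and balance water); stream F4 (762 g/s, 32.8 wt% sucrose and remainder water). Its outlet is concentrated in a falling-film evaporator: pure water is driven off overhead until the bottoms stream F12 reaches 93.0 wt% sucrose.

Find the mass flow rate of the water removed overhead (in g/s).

sucrose entering = 378×0.662 + 762×0.328 = 500.17 g/s.
All sucrose reports to F12, so F12 = 500.17/0.930 = 537.82 g/s.
Total feed = 1140 g/s; overhead = 1140 − 537.82 = 602.18 g/s.

602.2 g/s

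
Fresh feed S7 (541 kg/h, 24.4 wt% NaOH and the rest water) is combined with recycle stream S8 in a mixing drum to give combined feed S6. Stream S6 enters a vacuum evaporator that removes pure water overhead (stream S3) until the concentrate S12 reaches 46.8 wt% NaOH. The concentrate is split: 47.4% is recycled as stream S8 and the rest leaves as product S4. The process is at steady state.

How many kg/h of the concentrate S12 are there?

536.2 kg/h

Overall NaOH balance (none leaves overhead): NaOH in fresh feed = NaOH in product, i.e. 541×0.244 = (1−0.474)·S12·0.468.
S12 = 132/(0.468×0.526) = 536.24 kg/h.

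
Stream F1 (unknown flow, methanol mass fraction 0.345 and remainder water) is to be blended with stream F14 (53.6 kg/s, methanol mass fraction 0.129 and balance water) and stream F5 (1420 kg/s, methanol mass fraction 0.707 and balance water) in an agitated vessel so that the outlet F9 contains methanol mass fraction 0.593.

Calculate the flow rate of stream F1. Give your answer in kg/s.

552.5 kg/s

Let F1 be the unknown flow. Total out = 1473.6 + F1.
methanol balance: 1010.9 + 0.345·F1 = 0.593·(1473.6 + F1)
(0.345 − 0.593)·F1 = 0.593×1473.6 − 1010.9 = -137.01
F1 = -137.01 / -0.248 = 552.46 kg/s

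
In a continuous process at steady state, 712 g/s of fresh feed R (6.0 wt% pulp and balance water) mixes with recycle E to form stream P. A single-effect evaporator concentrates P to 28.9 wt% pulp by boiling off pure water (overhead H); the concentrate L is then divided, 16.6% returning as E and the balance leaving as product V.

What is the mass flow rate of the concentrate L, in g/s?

Overall pulp balance (none leaves overhead): pulp in fresh feed = pulp in product, i.e. 712×0.060 = (1−0.166)·L·0.289.
L = 42.72/(0.289×0.834) = 177.24 g/s.

177.2 g/s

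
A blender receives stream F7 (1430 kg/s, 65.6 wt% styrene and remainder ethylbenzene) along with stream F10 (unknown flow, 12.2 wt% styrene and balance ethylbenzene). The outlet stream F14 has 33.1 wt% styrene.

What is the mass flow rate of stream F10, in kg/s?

2224 kg/s

Let F10 be the unknown flow. Total out = 1430 + F10.
styrene balance: 938.08 + 0.122·F10 = 0.331·(1430 + F10)
(0.122 − 0.331)·F10 = 0.331×1430 − 938.08 = -464.75
F10 = -464.75 / -0.209 = 2223.7 kg/s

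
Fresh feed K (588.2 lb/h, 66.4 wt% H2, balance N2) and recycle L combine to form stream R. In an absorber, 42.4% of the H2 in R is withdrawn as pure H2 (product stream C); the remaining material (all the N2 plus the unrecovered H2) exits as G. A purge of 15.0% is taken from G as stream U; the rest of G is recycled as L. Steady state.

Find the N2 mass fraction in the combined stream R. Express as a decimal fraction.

N2 enters only via K and leaves only via the purge: 588.2×0.336 = 0.150×(N2 in G), and the absorber passes all N2, so N2 in R = N2 in G = 1317.6 lb/h.
H2 in R: m_A = 588.2×0.664 + (1−0.150)·(1−0.424)·m_A, so m_A = 390.56/0.5104 = 765.21 lb/h.
R = 765.21 + 1317.6 = 2082.8 lb/h.
N2 fraction in R = 1317.6/2082.8 = 0.633.

0.633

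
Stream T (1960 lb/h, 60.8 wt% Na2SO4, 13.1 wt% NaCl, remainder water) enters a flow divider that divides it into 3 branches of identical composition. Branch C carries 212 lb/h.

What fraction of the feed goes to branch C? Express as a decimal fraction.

Fraction to C = 212/1960 = 0.1082.

0.108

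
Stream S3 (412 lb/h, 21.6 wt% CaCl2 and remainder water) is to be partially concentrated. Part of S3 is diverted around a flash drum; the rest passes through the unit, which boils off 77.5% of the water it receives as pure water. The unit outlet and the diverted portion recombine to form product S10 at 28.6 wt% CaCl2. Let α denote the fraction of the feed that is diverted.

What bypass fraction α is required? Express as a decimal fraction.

All 412×0.216 = 88.992 lb/h of CaCl2 reaches S10, so S10 = 88.992/0.286 = 311.16 lb/h and vapour = 100.84 lb/h.
The evaporator receives (1−α)·412 of feed at 0.784 water and removes 0.775 of that water:
0.775×0.784×(1−α)×412 = 100.84
(1−α) = 100.84/250.33 = 0.4028;  α = 0.5972.

0.597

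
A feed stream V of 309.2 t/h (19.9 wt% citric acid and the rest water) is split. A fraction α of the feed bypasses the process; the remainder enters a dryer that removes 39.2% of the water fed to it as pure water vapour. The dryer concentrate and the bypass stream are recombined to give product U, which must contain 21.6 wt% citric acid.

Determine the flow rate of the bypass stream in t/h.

231.7 t/h

All 309.2×0.199 = 61.531 t/h of citric acid reaches U, so U = 61.531/0.216 = 284.86 t/h and vapour = 24.335 t/h.
The evaporator receives (1−α)·309.2 of feed at 0.801 water and removes 0.392 of that water:
0.392×0.801×(1−α)×309.2 = 24.335
(1−α) = 24.335/97.086 = 0.2507;  α = 0.7493.
Bypass flow = 0.7493×309.2 = 231.7 t/h.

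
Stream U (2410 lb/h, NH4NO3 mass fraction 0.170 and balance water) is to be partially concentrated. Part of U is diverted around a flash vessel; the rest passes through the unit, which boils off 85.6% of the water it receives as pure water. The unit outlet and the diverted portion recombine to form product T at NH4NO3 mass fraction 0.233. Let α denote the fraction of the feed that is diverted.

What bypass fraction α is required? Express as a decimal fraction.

All 2410×0.170 = 409.7 lb/h of NH4NO3 reaches T, so T = 409.7/0.233 = 1758.4 lb/h and vapour = 651.63 lb/h.
The evaporator receives (1−α)·2410 of feed at 0.830 water and removes 0.856 of that water:
0.856×0.830×(1−α)×2410 = 651.63
(1−α) = 651.63/1712.3 = 0.3806;  α = 0.6194.

0.619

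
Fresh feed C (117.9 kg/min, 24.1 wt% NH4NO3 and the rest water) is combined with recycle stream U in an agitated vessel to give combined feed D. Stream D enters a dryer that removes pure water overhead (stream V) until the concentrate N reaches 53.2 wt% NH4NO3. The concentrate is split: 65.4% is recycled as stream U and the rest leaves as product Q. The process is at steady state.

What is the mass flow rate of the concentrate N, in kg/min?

Overall NH4NO3 balance (none leaves overhead): NH4NO3 in fresh feed = NH4NO3 in product, i.e. 117.9×0.241 = (1−0.654)·N·0.532.
N = 28.414/(0.532×0.346) = 154.36 kg/min.

154.4 kg/min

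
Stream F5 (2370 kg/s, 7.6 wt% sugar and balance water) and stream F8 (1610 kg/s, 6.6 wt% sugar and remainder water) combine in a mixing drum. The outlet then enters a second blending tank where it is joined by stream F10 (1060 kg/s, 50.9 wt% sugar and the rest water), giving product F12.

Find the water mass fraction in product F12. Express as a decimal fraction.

Overall, product flow = 5040 kg/s.
water in = 2370×0.924 + 1610×0.934 + 1060×0.491 = 4214.1 kg/s.
water fraction in F12 = 0.8361.

0.8361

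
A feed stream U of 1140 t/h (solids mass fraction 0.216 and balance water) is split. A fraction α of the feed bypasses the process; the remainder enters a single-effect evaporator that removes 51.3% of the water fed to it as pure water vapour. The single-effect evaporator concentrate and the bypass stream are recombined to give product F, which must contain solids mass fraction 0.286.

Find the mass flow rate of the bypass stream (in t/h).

446.2 t/h

All 1140×0.216 = 246.24 t/h of solids reaches F, so F = 246.24/0.286 = 860.98 t/h and vapour = 279.02 t/h.
The evaporator receives (1−α)·1140 of feed at 0.784 water and removes 0.513 of that water:
0.513×0.784×(1−α)×1140 = 279.02
(1−α) = 279.02/458.5 = 0.6086;  α = 0.3914.
Bypass flow = 0.3914×1140 = 446.25 t/h.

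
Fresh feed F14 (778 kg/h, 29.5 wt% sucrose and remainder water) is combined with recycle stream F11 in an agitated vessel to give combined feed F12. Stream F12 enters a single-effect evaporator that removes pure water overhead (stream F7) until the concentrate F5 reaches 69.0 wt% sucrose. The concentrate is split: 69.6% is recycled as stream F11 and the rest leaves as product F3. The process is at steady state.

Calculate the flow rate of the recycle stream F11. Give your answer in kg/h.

761.5 kg/h

Overall sucrose balance (none leaves overhead): sucrose in fresh feed = sucrose in product, i.e. 778×0.295 = (1−0.696)·F5·0.690.
F5 = 229.51/(0.690×0.304) = 1094.2 kg/h.
Recycle F11 = 0.696×1094.2 = 761.53 kg/h.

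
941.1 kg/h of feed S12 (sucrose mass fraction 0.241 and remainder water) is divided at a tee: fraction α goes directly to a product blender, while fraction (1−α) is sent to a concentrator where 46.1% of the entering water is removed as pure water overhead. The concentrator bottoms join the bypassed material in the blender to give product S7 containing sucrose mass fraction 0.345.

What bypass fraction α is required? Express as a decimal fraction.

0.138

All 941.1×0.241 = 226.81 kg/h of sucrose reaches S7, so S7 = 226.81/0.345 = 657.41 kg/h and vapour = 283.69 kg/h.
The evaporator receives (1−α)·941.1 of feed at 0.759 water and removes 0.461 of that water:
0.461×0.759×(1−α)×941.1 = 283.69
(1−α) = 283.69/329.29 = 0.8615;  α = 0.1385.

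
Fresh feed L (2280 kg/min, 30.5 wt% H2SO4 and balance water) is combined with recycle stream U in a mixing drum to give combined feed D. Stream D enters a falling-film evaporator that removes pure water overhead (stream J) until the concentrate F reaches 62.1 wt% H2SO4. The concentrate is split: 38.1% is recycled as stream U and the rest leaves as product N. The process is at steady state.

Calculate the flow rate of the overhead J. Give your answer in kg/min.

1160 kg/min

Overall H2SO4 balance (none leaves overhead): H2SO4 in fresh feed = H2SO4 in product, i.e. 2280×0.305 = (1−0.381)·F·0.621.
F = 695.4/(0.621×0.619) = 1809.1 kg/min.
Recycle U = 0.381×1809.1 = 689.25 kg/min.
Combined feed D = 2280 + 689.25 = 2969.3 kg/min.
Overhead J = D − F = 2969.3 − 1809.1 = 1160.2 kg/min.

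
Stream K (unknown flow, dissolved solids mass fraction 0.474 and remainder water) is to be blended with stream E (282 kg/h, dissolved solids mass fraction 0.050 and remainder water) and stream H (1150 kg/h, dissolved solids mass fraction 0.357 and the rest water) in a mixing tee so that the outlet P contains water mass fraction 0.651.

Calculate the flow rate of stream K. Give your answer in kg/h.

Let K be the unknown flow. Total out = 1432 + K.
water balance: 1007.4 + 0.526·K = 0.651·(1432 + K)
(0.526 − 0.651)·K = 0.651×1432 − 1007.4 = -75.118
K = -75.118 / -0.125 = 600.94 kg/h

600.9 kg/h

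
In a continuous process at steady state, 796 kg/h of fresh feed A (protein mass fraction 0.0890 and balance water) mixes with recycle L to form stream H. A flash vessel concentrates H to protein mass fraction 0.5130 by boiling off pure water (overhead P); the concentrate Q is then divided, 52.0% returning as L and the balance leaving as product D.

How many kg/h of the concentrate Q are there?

287.7 kg/h

Overall protein balance (none leaves overhead): protein in fresh feed = protein in product, i.e. 796×0.089 = (1−0.520)·Q·0.513.
Q = 70.844/(0.513×0.480) = 287.7 kg/h.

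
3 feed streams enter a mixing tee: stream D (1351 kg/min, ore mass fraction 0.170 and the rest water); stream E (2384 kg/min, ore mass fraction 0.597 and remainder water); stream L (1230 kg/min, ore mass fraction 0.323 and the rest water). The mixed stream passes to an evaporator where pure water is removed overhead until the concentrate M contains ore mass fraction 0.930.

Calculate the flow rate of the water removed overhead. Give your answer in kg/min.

ore entering = 1351×0.170 + 2384×0.597 + 1230×0.323 = 2050.2 kg/min.
All ore reports to M, so M = 2050.2/0.930 = 2204.5 kg/min.
Total feed = 4965 kg/min; overhead = 4965 − 2204.5 = 2760.5 kg/min.

2760 kg/min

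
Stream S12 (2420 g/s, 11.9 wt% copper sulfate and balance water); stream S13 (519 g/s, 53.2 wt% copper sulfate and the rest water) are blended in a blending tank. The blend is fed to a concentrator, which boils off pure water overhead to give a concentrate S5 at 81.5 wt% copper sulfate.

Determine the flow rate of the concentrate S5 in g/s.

692.1 g/s

copper sulfate entering = 2420×0.119 + 519×0.532 = 564.09 g/s.
All copper sulfate reports to S5, so S5 = 564.09/0.815 = 692.13 g/s.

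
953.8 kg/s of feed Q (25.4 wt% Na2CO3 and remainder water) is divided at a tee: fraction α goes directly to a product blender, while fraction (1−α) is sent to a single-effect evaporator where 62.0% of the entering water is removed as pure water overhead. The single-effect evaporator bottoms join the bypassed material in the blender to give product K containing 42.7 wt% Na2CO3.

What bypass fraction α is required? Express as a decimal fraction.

0.124

All 953.8×0.254 = 242.27 kg/s of Na2CO3 reaches K, so K = 242.27/0.427 = 567.37 kg/s and vapour = 386.43 kg/s.
The evaporator receives (1−α)·953.8 of feed at 0.746 water and removes 0.620 of that water:
0.620×0.746×(1−α)×953.8 = 386.43
(1−α) = 386.43/441.15 = 0.8760;  α = 0.1240.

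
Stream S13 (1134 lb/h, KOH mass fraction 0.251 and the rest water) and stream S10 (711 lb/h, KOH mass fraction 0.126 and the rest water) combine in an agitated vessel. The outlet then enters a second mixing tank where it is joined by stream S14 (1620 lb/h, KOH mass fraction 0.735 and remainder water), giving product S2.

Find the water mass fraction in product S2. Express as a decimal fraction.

Overall, product flow = 3465 lb/h.
water in = 1134×0.749 + 711×0.874 + 1620×0.265 = 1900.1 lb/h.
water fraction in S2 = 0.548.

0.548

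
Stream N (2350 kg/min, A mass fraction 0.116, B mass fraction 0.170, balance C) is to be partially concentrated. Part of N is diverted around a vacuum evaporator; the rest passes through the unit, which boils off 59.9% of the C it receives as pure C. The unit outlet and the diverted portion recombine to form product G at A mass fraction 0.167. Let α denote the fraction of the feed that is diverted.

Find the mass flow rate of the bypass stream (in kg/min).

672 kg/min

All 2350×0.116 = 272.6 kg/min of A reaches G, so G = 272.6/0.167 = 1632.3 kg/min and vapour = 717.66 kg/min.
The evaporator receives (1−α)·2350 of feed at 0.714 C and removes 0.599 of that C:
0.599×0.714×(1−α)×2350 = 717.66
(1−α) = 717.66/1005.1 = 0.7141;  α = 0.2859.
Bypass flow = 0.2859×2350 = 671.98 kg/min.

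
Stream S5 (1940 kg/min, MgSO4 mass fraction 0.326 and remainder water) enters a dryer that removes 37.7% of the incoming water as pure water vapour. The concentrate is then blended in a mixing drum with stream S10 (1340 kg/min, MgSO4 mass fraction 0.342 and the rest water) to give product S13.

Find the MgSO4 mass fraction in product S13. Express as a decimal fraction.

0.391

Vapour removed = 0.377×0.674×1940 = 492.95 kg/min; concentrate = 1447 kg/min.
MgSO4 reaching the mixer = 632.44 (from concentrate) + 1340×0.342 = 1090.7 kg/min.
Product flow = 1447 + 1340 = 2787 kg/min; MgSO4 fraction = 0.391.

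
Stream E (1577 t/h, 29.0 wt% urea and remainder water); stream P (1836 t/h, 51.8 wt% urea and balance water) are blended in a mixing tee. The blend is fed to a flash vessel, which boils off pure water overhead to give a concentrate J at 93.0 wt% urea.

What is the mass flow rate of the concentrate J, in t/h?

urea entering = 1577×0.290 + 1836×0.518 = 1408.4 t/h.
All urea reports to J, so J = 1408.4/0.930 = 1514.4 t/h.

1514 t/h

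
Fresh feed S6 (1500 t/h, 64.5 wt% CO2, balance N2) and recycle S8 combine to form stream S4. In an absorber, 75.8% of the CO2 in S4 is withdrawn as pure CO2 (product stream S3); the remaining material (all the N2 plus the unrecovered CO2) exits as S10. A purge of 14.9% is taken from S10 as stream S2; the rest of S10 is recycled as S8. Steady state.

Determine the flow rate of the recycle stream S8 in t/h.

3292 t/h

N2 enters only via S6 and leaves only via the purge: 1500×0.355 = 0.149×(N2 in S10), and the absorber passes all N2, so N2 in S4 = N2 in S10 = 3573.8 t/h.
CO2 in S4: m_A = 1500×0.645 + (1−0.149)·(1−0.758)·m_A, so m_A = 967.5/0.7941 = 1218.4 t/h.
S10 = (1−0.758)×1218.4 + 3573.8 = 3868.7 t/h.
Recycle S8 = (1−0.149)×3868.7 = 3292.3 t/h.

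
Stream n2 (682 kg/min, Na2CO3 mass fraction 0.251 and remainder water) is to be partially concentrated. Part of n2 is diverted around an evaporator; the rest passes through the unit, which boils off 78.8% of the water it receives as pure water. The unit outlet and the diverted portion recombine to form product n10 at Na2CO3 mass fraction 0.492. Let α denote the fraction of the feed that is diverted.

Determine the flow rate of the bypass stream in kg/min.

116 kg/min

All 682×0.251 = 171.18 kg/min of Na2CO3 reaches n10, so n10 = 171.18/0.492 = 347.93 kg/min and vapour = 334.07 kg/min.
The evaporator receives (1−α)·682 of feed at 0.749 water and removes 0.788 of that water:
0.788×0.749×(1−α)×682 = 334.07
(1−α) = 334.07/402.52 = 0.8299;  α = 0.1701.
Bypass flow = 0.1701×682 = 115.98 kg/min.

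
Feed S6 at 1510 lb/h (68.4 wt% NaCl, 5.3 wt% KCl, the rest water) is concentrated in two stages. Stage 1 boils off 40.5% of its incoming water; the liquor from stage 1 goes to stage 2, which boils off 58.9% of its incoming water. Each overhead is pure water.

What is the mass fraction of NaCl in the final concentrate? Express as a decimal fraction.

0.854

water in feed = 1510×0.263 = 397.13 lb/h.
After stage 1: water left = (1−0.405)×397.13 = 236.29; stream total = 1349.2 lb/h.
After stage 2: water left = (1−0.589)×236.29 = 97.116; final concentrate = 1210 lb/h.
NaCl fraction = 1032.8/1210 = 0.854.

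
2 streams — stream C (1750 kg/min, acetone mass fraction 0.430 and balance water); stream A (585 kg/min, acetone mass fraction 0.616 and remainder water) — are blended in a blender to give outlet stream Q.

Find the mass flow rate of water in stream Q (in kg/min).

water out = water in = 1750×0.570 + 585×0.384 = 1222.1 kg/min.

1222 kg/min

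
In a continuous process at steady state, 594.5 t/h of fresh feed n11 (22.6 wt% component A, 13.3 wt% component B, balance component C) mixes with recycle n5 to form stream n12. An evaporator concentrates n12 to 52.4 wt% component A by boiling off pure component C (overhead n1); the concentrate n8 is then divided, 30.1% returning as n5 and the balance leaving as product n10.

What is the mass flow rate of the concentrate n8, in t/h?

366.8 t/h

Overall component A balance (none leaves overhead): component A in fresh feed = component A in product, i.e. 594.5×0.226 = (1−0.301)·n8·0.524.
n8 = 134.36/(0.524×0.699) = 366.82 t/h.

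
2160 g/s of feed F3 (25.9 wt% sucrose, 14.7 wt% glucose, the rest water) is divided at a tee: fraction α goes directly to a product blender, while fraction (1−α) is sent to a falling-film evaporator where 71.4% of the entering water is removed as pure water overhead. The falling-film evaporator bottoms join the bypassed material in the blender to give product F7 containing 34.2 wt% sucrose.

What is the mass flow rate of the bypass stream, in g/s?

924 g/s

All 2160×0.259 = 559.44 g/s of sucrose reaches F7, so F7 = 559.44/0.342 = 1635.8 g/s and vapour = 524.21 g/s.
The evaporator receives (1−α)·2160 of feed at 0.594 water and removes 0.714 of that water:
0.714×0.594×(1−α)×2160 = 524.21
(1−α) = 524.21/916.09 = 0.5722;  α = 0.4278.
Bypass flow = 0.4278×2160 = 923.99 g/s.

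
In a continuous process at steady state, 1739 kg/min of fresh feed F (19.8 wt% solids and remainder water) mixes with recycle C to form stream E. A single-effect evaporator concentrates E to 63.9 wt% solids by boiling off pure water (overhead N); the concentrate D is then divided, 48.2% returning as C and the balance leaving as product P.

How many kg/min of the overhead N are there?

1200 kg/min

Overall solids balance (none leaves overhead): solids in fresh feed = solids in product, i.e. 1739×0.198 = (1−0.482)·D·0.639.
D = 344.32/(0.639×0.518) = 1040.2 kg/min.
Recycle C = 0.482×1040.2 = 501.4 kg/min.
Combined feed E = 1739 + 501.4 = 2240.4 kg/min.
Overhead N = E − D = 2240.4 − 1040.2 = 1200.2 kg/min.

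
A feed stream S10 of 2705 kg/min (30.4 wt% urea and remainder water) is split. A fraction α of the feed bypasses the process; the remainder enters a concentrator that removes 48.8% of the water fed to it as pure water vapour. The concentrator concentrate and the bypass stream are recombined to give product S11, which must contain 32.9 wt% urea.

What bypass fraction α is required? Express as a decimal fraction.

0.776

All 2705×0.304 = 822.32 kg/min of urea reaches S11, so S11 = 822.32/0.329 = 2499.5 kg/min and vapour = 205.55 kg/min.
The evaporator receives (1−α)·2705 of feed at 0.696 water and removes 0.488 of that water:
0.488×0.696×(1−α)×2705 = 205.55
(1−α) = 205.55/918.75 = 0.2237;  α = 0.7763.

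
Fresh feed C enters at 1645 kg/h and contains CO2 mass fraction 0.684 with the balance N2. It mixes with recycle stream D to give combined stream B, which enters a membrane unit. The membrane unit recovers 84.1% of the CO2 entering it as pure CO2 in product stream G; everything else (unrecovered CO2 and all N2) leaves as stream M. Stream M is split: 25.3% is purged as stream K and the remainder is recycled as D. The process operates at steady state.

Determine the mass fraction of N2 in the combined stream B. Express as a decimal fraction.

0.617

N2 enters only via C and leaves only via the purge: 1645×0.316 = 0.253×(N2 in M), and the membrane unit passes all N2, so N2 in B = N2 in M = 2054.6 kg/h.
CO2 in B: m_A = 1645×0.684 + (1−0.253)·(1−0.841)·m_A, so m_A = 1125.2/0.8812 = 1276.8 kg/h.
B = 1276.8 + 2054.6 = 3331.5 kg/h.
N2 fraction in B = 2054.6/3331.5 = 0.617.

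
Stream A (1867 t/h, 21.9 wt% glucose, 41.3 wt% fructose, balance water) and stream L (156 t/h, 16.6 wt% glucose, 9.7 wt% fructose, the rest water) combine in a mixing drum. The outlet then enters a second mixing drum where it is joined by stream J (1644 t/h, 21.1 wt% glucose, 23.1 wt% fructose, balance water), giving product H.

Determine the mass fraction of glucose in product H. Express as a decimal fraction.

0.213

Overall, product flow = 3667 t/h.
glucose in = 1867×0.219 + 156×0.166 + 1644×0.211 = 781.65 t/h.
glucose fraction in H = 0.213.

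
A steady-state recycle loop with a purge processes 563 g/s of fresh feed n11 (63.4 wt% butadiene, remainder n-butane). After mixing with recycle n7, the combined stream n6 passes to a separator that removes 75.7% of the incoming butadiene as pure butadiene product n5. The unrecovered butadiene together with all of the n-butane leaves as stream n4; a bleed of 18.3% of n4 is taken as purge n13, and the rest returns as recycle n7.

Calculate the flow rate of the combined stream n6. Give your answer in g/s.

n-butane enters only via n11 and leaves only via the purge: 563×0.366 = 0.183×(n-butane in n4), and the separator passes all n-butane, so n-butane in n6 = n-butane in n4 = 1126 g/s.
butadiene in n6: m_A = 563×0.634 + (1−0.183)·(1−0.757)·m_A, so m_A = 356.94/0.8015 = 445.36 g/s.
n6 = 445.36 + 1126 = 1571.4 g/s.

1571 g/s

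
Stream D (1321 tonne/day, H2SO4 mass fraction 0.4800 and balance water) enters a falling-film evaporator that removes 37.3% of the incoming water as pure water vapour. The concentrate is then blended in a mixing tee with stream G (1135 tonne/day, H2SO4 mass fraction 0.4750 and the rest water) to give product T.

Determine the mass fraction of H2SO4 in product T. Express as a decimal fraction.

Vapour removed = 0.373×0.520×1321 = 256.22 tonne/day; concentrate = 1064.8 tonne/day.
H2SO4 reaching the mixer = 634.08 (from concentrate) + 1135×0.475 = 1173.2 tonne/day.
Product flow = 1064.8 + 1135 = 2199.8 tonne/day; H2SO4 fraction = 0.5333.

0.5333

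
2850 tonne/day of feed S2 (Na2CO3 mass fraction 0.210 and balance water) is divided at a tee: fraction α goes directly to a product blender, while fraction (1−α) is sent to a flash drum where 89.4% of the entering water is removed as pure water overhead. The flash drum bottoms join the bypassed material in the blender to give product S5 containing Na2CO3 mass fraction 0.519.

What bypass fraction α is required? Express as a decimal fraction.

All 2850×0.210 = 598.5 tonne/day of Na2CO3 reaches S5, so S5 = 598.5/0.519 = 1153.2 tonne/day and vapour = 1696.8 tonne/day.
The evaporator receives (1−α)·2850 of feed at 0.790 water and removes 0.894 of that water:
0.894×0.790×(1−α)×2850 = 1696.8
(1−α) = 1696.8/2012.8 = 0.8430;  α = 0.1570.

0.157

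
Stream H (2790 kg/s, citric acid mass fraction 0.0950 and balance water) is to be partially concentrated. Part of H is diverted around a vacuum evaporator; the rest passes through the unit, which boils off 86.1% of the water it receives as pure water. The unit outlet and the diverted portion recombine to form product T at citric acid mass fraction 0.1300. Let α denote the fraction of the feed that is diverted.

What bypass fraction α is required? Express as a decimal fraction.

All 2790×0.095 = 265.05 kg/s of citric acid reaches T, so T = 265.05/0.130 = 2038.8 kg/s and vapour = 751.15 kg/s.
The evaporator receives (1−α)·2790 of feed at 0.905 water and removes 0.861 of that water:
0.861×0.905×(1−α)×2790 = 751.15
(1−α) = 751.15/2174 = 0.3455;  α = 0.6545.

0.654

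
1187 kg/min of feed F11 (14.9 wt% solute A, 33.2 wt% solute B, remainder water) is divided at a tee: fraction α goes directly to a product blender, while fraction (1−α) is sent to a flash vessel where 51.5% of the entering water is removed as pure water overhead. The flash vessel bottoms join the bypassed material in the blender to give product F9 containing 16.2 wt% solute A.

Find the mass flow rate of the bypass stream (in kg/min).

830.6 kg/min

All 1187×0.149 = 176.86 kg/min of solute A reaches F9, so F9 = 176.86/0.162 = 1091.7 kg/min and vapour = 95.253 kg/min.
The evaporator receives (1−α)·1187 of feed at 0.519 water and removes 0.515 of that water:
0.515×0.519×(1−α)×1187 = 95.253
(1−α) = 95.253/317.27 = 0.3002;  α = 0.6998.
Bypass flow = 0.6998×1187 = 830.63 kg/min.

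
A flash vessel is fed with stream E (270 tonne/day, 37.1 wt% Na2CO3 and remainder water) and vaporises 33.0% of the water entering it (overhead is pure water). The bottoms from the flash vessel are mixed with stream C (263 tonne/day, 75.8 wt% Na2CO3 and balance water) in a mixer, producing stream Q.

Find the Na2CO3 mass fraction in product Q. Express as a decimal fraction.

Vapour removed = 0.330×0.629×270 = 56.044 tonne/day; concentrate = 213.96 tonne/day.
Na2CO3 reaching the mixer = 100.17 (from concentrate) + 263×0.758 = 299.52 tonne/day.
Product flow = 213.96 + 263 = 476.96 tonne/day; Na2CO3 fraction = 0.6280.

0.6280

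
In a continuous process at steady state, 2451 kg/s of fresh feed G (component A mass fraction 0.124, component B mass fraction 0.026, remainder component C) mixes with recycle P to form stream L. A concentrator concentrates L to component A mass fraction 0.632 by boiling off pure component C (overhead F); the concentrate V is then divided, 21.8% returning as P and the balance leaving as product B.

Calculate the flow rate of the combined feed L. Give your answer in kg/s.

2585 kg/s

Overall component A balance (none leaves overhead): component A in fresh feed = component A in product, i.e. 2451×0.124 = (1−0.218)·V·0.632.
V = 303.92/(0.632×0.782) = 614.95 kg/s.
Recycle P = 0.218×614.95 = 134.06 kg/s.
Combined feed L = 2451 + 134.06 = 2585.1 kg/s.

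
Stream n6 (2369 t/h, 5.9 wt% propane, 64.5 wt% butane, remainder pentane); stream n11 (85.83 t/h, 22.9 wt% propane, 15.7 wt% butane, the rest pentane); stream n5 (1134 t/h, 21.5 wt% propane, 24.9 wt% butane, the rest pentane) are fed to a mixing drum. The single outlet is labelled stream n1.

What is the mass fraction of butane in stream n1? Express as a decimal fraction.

Total flow out = 2369 + 85.83 + 1134 = 3588.8 t/h.
butane in = 2369×0.645 + 85.83×0.157 + 1134×0.249 = 1823.8 t/h.
butane mass fraction in n1 = 1823.8/3588.8 = 0.508.

0.508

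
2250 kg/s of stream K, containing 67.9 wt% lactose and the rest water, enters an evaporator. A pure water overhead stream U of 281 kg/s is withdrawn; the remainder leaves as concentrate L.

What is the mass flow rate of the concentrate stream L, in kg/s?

1969 kg/s

Concentrate = 2250 − 281 = 1969 kg/s.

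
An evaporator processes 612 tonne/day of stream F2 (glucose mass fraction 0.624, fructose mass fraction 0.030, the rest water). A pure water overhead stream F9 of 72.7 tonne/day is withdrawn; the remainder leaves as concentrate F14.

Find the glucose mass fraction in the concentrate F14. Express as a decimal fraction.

0.708

glucose is not removed: 612×0.624 = 381.89 tonne/day of glucose enters F14.
Concentrate = 612 − 72.7 = 539.3 tonne/day.
Mass fraction = 381.89/539.3 = 0.708.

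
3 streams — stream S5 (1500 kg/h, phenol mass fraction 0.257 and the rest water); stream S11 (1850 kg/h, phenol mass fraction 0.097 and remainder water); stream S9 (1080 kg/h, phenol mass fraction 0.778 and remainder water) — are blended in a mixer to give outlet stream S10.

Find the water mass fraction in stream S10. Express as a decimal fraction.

0.683

Total flow out = 1500 + 1850 + 1080 = 4430 kg/h.
water in = 1500×0.743 + 1850×0.903 + 1080×0.222 = 3024.8 kg/h.
water mass fraction in S10 = 3024.8/4430 = 0.683.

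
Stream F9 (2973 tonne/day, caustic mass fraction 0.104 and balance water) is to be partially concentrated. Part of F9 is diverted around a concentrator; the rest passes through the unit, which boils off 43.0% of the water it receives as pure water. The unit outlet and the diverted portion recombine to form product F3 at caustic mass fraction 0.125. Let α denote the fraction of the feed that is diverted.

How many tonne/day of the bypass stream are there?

All 2973×0.104 = 309.19 tonne/day of caustic reaches F3, so F3 = 309.19/0.125 = 2473.5 tonne/day and vapour = 499.46 tonne/day.
The evaporator receives (1−α)·2973 of feed at 0.896 water and removes 0.430 of that water:
0.430×0.896×(1−α)×2973 = 499.46
(1−α) = 499.46/1145.4 = 0.4360;  α = 0.5640.
Bypass flow = 0.5640×2973 = 1676.6 tonne/day.

1677 tonne/day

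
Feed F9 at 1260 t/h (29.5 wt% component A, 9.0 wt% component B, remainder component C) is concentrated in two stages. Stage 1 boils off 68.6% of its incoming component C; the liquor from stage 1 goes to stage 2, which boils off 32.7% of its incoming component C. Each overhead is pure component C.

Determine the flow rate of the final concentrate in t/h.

component C in feed = 1260×0.615 = 774.9 t/h.
After stage 1: component C left = (1−0.686)×774.9 = 243.32; stream total = 728.42 t/h.
After stage 2: component C left = (1−0.327)×243.32 = 163.75; final concentrate = 648.85 t/h.

648.9 t/h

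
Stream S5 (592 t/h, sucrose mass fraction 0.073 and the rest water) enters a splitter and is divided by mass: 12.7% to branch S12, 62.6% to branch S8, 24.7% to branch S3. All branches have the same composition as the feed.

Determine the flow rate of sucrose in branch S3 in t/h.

Branch S3 total = 0.247×592 = 146.22 t/h.
sucrose in S3 = 0.073×146.22 = 10.674 t/h.

10.67 t/h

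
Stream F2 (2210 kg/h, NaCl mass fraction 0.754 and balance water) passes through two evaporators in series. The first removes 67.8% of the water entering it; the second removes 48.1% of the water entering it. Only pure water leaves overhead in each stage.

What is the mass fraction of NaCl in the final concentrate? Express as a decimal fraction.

0.948

water in feed = 2210×0.246 = 543.66 kg/h.
After stage 1: water left = (1−0.678)×543.66 = 175.06; stream total = 1841.4 kg/h.
After stage 2: water left = (1−0.481)×175.06 = 90.855; final concentrate = 1757.2 kg/h.
NaCl fraction = 1666.3/1757.2 = 0.948.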